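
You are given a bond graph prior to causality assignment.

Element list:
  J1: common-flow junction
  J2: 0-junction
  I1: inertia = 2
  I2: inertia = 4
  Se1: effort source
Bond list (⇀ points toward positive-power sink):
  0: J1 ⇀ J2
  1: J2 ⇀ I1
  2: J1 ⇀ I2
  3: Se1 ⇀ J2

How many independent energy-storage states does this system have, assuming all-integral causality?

b3 |J2  (Se1 fixes effort; stroke away)
b0 |J1  (J2 effort already set via bond 3)
b1 |I1  (J2: bond 3 brought effort, rest push out)
b2 |I2  (J1: last free bond brings flow in)

2  (I1, I2 all integral)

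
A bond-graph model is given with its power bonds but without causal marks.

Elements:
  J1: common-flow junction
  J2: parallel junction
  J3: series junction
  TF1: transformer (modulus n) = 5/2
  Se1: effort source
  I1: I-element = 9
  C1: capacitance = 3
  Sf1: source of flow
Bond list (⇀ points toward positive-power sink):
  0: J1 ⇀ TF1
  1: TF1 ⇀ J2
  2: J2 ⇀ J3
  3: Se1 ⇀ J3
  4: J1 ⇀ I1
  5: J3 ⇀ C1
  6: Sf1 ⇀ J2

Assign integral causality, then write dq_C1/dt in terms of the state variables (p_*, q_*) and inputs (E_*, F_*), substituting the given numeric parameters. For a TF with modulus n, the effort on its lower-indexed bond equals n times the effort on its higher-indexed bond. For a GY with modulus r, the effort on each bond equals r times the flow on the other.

dq_C1/dt = F_Sf1 + 5*p_I1/18

bond 3 →J3  (Se1 (Se) sets effort on bond)
bond 6 →Sf1  (Sf1 fixes flow; stroke at Sf1)
bond 4 →I1  (I1: I, integral causality)
bond 0 →J1  (1-jn J1 has f-setter on 4)
bond 1 →TF1  (TF TF1: opposite of bond 0)
bond 2 →J2  (J2 needs exactly one e-in)
bond 5 →J3  (J3 flow already set via bond 2)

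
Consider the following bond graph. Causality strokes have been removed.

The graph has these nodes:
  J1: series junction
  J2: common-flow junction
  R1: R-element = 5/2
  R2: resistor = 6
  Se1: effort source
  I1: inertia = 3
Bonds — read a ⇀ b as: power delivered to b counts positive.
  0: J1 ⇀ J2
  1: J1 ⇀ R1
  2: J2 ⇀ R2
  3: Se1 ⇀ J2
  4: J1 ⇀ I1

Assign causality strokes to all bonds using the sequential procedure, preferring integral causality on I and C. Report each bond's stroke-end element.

β3 stroke→J2  (Se1: effort source, stroke at far end)
β4 stroke→I1  (I1: I, integral causality)
β0 stroke→J1  (J1: bond 4 brought flow, rest push out)
β1 stroke→J1  (J1: bond 4 brought flow, rest push out)
β2 stroke→J2  (J2 flow already set via bond 0)

bond 0 stroke at J1
bond 1 stroke at J1
bond 2 stroke at J2
bond 3 stroke at J2
bond 4 stroke at I1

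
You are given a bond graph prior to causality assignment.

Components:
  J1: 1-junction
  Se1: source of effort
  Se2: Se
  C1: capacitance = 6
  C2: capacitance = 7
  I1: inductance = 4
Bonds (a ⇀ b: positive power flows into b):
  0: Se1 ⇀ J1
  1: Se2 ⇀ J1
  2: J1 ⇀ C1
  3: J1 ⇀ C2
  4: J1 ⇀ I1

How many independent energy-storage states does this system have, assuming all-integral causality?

β0 |J1  (Se1 fixes effort; stroke away)
β1 |J1  (Se2 fixes effort; stroke away)
β2 |J1  (C1: C, integral causality)
β3 |J1  (C2: C, integral causality)
β4 |I1  (only one flow-in slot at J1)

3  (C1, C2, I1 all integral)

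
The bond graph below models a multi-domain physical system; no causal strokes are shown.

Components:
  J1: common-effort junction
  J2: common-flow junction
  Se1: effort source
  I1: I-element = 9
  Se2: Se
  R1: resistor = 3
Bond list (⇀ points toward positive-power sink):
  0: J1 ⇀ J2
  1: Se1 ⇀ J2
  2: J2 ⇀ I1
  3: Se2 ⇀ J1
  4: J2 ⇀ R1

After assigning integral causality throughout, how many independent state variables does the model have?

1  (I1 all integral)

β1 stroke at J2  (Se1 fixes effort; stroke away)
β3 stroke at J1  (Se2 (Se) sets effort on bond)
β0 stroke at J2  (0-jn J1 has e-setter on 3)
β2 stroke at I1  (I1: I, integral causality)
β4 stroke at J2  (common-f at J2 fixed by 2)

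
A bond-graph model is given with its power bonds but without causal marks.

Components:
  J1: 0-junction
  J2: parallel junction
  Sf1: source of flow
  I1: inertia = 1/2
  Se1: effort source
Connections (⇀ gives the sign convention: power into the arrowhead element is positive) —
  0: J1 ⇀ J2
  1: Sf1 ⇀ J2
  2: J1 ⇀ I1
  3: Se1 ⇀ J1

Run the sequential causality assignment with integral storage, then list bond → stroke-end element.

#0 stroke at J2
#1 stroke at Sf1
#2 stroke at I1
#3 stroke at J1

b1 →Sf1  (Sf1: flow source, stroke at near end)
b3 →J1  (source Se1 imposes e)
b0 →J2  (0-jn J1 has e-setter on 3)
b2 →I1  (0-jn J1 has e-setter on 3)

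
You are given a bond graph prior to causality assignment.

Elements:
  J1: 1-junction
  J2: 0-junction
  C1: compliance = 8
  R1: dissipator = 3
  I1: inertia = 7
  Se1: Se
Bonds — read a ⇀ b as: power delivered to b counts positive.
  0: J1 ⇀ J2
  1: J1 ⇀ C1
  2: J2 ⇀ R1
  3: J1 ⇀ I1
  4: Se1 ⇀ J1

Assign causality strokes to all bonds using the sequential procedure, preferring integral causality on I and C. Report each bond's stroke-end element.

b0 |J1
b1 |J1
b2 |J2
b3 |I1
b4 |J1

bond 4 |J1  (Se1 (Se) sets effort on bond)
bond 1 |J1  (C1: C, integral causality)
bond 3 |I1  (I1 outputs flow p/I1)
bond 0 |J1  (J1: bond 3 brought flow, rest push out)
bond 2 |J2  (only one effort-in slot at J2)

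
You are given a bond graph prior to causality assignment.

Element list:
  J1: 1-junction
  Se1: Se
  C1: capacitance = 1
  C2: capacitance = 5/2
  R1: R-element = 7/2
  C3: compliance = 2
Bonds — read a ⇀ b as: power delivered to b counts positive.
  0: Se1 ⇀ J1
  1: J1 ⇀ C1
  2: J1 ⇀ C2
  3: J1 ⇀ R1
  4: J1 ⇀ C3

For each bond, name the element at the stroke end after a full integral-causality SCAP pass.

b0 stroke at J1  (Se1 (Se) sets effort on bond)
b1 stroke at J1  (prefer integral on C1)
b2 stroke at J1  (C2 outputs effort q/C2)
b4 stroke at J1  (C3 integral (e out))
b3 stroke at R1  (only one flow-in slot at J1)

bond 0 stroke at J1
bond 1 stroke at J1
bond 2 stroke at J1
bond 3 stroke at R1
bond 4 stroke at J1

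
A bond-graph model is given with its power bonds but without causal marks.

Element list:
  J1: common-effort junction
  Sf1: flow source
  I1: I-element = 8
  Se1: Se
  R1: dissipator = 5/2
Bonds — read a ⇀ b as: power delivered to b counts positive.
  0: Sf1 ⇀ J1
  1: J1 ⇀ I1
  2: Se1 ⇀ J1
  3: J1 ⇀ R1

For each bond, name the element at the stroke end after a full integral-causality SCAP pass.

#0 stroke at Sf1
#1 stroke at I1
#2 stroke at J1
#3 stroke at R1

#0 →Sf1  (Sf1 fixes flow; stroke at Sf1)
#2 →J1  (Se1 (Se) sets effort on bond)
#1 →I1  (J1 effort already set via bond 2)
#3 →R1  (J1: bond 2 brought effort, rest push out)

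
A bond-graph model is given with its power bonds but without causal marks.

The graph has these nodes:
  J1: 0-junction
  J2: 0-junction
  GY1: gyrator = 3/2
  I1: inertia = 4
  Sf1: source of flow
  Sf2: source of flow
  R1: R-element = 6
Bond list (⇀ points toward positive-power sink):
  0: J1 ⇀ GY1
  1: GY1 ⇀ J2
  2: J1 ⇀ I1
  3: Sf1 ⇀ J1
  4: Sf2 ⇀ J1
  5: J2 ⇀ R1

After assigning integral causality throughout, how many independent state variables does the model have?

β3 →Sf1  (Sf1 (Sf) sets flow on bond)
β4 →Sf2  (Sf2 (Sf) sets flow on bond)
β2 →I1  (I1 integral (f out))
β0 →J1  (J1 needs exactly one e-in)
β1 →J2  (GY1 both-in/both-out from 0)
β5 →R1  (J2 effort already set via bond 1)

1  (I1 all integral)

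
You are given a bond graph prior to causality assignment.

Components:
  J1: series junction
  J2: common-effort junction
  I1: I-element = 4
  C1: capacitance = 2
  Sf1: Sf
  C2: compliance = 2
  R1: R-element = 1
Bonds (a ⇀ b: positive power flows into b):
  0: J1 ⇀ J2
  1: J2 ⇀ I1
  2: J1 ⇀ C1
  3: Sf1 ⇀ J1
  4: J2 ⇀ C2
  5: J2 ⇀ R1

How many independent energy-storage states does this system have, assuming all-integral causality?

3  (C1, C2, I1 all integral)

#3 →Sf1  (Sf1 (Sf) sets flow on bond)
#0 →J1  (J1: bond 3 brought flow, rest push out)
#2 →J1  (J1 flow already set via bond 3)
#1 →I1  (I1 outputs flow p/I1)
#4 →J2  (C2: C, integral causality)
#5 →R1  (common-e at J2 fixed by 4)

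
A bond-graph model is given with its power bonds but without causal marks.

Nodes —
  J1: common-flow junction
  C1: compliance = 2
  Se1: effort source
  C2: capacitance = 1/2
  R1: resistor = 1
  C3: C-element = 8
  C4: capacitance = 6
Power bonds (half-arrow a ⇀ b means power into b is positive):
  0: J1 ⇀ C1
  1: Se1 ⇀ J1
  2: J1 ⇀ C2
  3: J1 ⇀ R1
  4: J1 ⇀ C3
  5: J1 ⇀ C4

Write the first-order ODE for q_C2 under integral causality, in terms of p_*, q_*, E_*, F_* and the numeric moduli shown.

dq_C2/dt = E_Se1 - q_C1/2 - 2*q_C2 - q_C3/8 - q_C4/6

bond 1 stroke at J1  (Se1 fixes effort; stroke away)
bond 0 stroke at J1  (C1 outputs effort q/C1)
bond 2 stroke at J1  (prefer integral on C2)
bond 4 stroke at J1  (C3 outputs effort q/C3)
bond 5 stroke at J1  (C4 integral (e out))
bond 3 stroke at R1  (J1 needs exactly one f-in)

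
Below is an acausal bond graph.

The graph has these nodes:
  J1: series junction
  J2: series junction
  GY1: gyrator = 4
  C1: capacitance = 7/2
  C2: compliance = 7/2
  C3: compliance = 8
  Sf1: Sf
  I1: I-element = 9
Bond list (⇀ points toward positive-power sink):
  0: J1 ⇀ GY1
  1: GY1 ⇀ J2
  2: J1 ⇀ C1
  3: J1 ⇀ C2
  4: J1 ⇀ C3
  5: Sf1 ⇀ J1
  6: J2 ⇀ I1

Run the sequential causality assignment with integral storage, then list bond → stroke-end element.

b5 →Sf1  (Sf1 fixes flow; stroke at Sf1)
b0 →J1  (1-jn J1 has f-setter on 5)
b2 →J1  (J1 flow already set via bond 5)
b3 →J1  (common-f at J1 fixed by 5)
b4 →J1  (common-f at J1 fixed by 5)
b1 →J2  (GY GY1: same side as bond 0)
b6 →I1  (closing 1-jn rule on J2)

bond 0 |J1
bond 1 |J2
bond 2 |J1
bond 3 |J1
bond 4 |J1
bond 5 |Sf1
bond 6 |I1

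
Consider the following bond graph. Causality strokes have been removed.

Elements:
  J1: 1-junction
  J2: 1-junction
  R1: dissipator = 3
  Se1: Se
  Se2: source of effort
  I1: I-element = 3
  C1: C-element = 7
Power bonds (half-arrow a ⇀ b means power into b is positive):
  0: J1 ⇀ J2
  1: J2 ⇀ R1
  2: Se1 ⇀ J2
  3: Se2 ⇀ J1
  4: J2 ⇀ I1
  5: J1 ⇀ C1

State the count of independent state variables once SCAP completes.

2  (C1, I1 all integral)

b2 stroke→J2  (Se1 (Se) sets effort on bond)
b3 stroke→J1  (Se2 (Se) sets effort on bond)
b4 stroke→I1  (I1: I, integral causality)
b0 stroke→J2  (common-f at J2 fixed by 4)
b1 stroke→J2  (J2 flow already set via bond 4)
b5 stroke→J1  (1-jn J1 has f-setter on 0)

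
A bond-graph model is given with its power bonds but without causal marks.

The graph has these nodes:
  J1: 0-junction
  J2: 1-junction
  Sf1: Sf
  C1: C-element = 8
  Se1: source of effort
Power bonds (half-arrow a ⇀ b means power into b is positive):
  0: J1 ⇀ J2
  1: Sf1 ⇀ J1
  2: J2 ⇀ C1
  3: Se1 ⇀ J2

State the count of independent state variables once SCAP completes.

1  (C1 all integral)

#1 |Sf1  (Sf1: flow source, stroke at near end)
#3 |J2  (Se1 (Se) sets effort on bond)
#0 |J1  (only one effort-in slot at J1)
#2 |J2  (J2: bond 0 brought flow, rest push out)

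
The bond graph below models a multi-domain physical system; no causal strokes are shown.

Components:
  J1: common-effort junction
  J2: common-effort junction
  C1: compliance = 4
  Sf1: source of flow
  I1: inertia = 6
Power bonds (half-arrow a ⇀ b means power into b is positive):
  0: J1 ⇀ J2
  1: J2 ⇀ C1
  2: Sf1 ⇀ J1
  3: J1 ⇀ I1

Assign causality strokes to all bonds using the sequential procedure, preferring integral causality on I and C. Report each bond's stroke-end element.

bond 2 →Sf1  (source Sf1 imposes f)
bond 1 →J2  (C1 integral (e out))
bond 0 →J1  (0-jn J2 has e-setter on 1)
bond 3 →I1  (0-jn J1 has e-setter on 0)

β0 stroke→J1
β1 stroke→J2
β2 stroke→Sf1
β3 stroke→I1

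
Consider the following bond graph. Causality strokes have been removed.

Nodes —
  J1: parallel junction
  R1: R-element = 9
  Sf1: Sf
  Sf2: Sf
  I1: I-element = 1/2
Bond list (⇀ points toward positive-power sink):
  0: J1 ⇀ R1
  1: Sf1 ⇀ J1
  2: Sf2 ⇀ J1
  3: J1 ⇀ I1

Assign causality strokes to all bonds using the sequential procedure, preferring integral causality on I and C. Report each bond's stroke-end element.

β0 stroke at J1
β1 stroke at Sf1
β2 stroke at Sf2
β3 stroke at I1

#1 stroke→Sf1  (Sf1 (Sf) sets flow on bond)
#2 stroke→Sf2  (Sf2: flow source, stroke at near end)
#3 stroke→I1  (I1 integral (f out))
#0 stroke→J1  (only one effort-in slot at J1)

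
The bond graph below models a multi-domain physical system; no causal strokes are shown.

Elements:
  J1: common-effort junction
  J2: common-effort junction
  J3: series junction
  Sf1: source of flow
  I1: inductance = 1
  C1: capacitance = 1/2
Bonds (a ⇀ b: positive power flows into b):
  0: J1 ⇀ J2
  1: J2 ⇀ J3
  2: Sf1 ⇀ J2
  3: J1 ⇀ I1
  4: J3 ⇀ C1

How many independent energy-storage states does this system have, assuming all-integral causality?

2  (C1, I1 all integral)

#2 stroke at Sf1  (Sf1: flow source, stroke at near end)
#3 stroke at I1  (I1 integral (f out))
#0 stroke at J1  (closing 0-jn rule on J1)
#1 stroke at J2  (J2: last free bond brings effort in)
#4 stroke at J3  (J3: bond 1 brought flow, rest push out)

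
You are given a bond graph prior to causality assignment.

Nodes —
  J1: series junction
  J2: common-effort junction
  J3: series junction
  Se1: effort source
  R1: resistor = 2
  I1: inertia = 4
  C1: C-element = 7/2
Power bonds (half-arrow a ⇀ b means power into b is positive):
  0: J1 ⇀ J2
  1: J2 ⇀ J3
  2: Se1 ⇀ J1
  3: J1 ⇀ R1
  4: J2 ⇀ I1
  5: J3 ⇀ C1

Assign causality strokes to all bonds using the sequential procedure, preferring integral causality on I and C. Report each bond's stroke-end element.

#2 stroke at J1  (Se1 fixes effort; stroke away)
#4 stroke at I1  (I1 integral (f out))
#5 stroke at J3  (C1 integral (e out))
#1 stroke at J2  (J3 needs exactly one f-in)
#0 stroke at J1  (0-jn J2 has e-setter on 1)
#3 stroke at R1  (J1: last free bond brings flow in)

β0 |J1
β1 |J2
β2 |J1
β3 |R1
β4 |I1
β5 |J3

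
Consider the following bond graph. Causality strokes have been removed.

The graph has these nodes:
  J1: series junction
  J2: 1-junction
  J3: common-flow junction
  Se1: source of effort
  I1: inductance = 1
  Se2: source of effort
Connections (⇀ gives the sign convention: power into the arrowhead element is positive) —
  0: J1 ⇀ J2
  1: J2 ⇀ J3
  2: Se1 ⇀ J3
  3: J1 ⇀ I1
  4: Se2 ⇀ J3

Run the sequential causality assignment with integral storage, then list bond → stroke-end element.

b0 |J1
b1 |J2
b2 |J3
b3 |I1
b4 |J3

bond 2 stroke at J3  (source Se1 imposes e)
bond 4 stroke at J3  (Se2: effort source, stroke at far end)
bond 1 stroke at J2  (only one flow-in slot at J3)
bond 0 stroke at J1  (J2: last free bond brings flow in)
bond 3 stroke at I1  (only one flow-in slot at J1)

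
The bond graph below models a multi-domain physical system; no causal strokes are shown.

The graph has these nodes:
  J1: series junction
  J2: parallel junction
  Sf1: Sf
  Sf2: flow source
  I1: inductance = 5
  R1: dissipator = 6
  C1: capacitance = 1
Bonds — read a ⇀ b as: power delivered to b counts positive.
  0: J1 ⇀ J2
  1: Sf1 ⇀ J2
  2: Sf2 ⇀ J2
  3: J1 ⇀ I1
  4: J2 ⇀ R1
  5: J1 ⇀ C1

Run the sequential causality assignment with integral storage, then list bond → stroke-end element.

bond 1 |Sf1  (source Sf1 imposes f)
bond 2 |Sf2  (Sf2 fixes flow; stroke at Sf2)
bond 3 |I1  (prefer integral on I1)
bond 0 |J1  (J1: bond 3 brought flow, rest push out)
bond 5 |J1  (J1: bond 3 brought flow, rest push out)
bond 4 |J2  (J2: last free bond brings effort in)

bond 0 →J1
bond 1 →Sf1
bond 2 →Sf2
bond 3 →I1
bond 4 →J2
bond 5 →J1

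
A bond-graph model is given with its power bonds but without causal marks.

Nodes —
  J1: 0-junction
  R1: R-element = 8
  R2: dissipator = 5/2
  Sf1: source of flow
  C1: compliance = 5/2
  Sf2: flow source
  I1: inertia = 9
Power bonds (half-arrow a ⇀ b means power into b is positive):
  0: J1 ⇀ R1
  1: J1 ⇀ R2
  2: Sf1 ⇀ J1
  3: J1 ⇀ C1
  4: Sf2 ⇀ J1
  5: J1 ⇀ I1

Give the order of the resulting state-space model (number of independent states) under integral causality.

2  (C1, I1 all integral)

#2 |Sf1  (Sf1 fixes flow; stroke at Sf1)
#4 |Sf2  (Sf2: flow source, stroke at near end)
#3 |J1  (C1: C, integral causality)
#0 |R1  (J1: bond 3 brought effort, rest push out)
#1 |R2  (0-jn J1 has e-setter on 3)
#5 |I1  (0-jn J1 has e-setter on 3)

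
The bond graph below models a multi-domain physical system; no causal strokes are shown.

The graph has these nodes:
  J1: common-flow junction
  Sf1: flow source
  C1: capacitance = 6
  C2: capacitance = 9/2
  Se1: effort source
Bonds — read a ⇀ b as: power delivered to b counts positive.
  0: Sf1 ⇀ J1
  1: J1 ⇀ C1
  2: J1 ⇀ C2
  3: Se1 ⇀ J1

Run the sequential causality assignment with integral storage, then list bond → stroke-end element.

bond 0 stroke at Sf1
bond 1 stroke at J1
bond 2 stroke at J1
bond 3 stroke at J1

b0 →Sf1  (source Sf1 imposes f)
b3 →J1  (source Se1 imposes e)
b1 →J1  (J1 flow already set via bond 0)
b2 →J1  (1-jn J1 has f-setter on 0)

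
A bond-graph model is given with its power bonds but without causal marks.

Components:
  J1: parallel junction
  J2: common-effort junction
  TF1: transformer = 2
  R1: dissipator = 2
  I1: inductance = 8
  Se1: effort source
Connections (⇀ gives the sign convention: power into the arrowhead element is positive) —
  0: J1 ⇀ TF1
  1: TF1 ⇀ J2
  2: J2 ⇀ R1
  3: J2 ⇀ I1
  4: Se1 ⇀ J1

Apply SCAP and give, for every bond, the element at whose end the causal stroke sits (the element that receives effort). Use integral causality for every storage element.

#4 stroke at J1  (source Se1 imposes e)
#0 stroke at TF1  (common-e at J1 fixed by 4)
#1 stroke at J2  (TF TF1: opposite of bond 0)
#2 stroke at R1  (common-e at J2 fixed by 1)
#3 stroke at I1  (0-jn J2 has e-setter on 1)

β0 stroke at TF1
β1 stroke at J2
β2 stroke at R1
β3 stroke at I1
β4 stroke at J1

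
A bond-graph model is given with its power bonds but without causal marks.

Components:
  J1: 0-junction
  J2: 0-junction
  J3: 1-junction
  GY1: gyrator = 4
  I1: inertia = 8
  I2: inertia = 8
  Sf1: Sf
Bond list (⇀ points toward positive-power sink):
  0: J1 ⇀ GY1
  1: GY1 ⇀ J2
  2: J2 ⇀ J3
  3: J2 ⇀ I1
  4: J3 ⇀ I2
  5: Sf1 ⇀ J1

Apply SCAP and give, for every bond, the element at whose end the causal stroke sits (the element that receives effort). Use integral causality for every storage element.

#0 stroke at J1
#1 stroke at J2
#2 stroke at J3
#3 stroke at I1
#4 stroke at I2
#5 stroke at Sf1

bond 5 stroke at Sf1  (Sf1 fixes flow; stroke at Sf1)
bond 0 stroke at J1  (only one effort-in slot at J1)
bond 1 stroke at J2  (GY1: gyrator matches bond 0)
bond 2 stroke at J3  (J2 effort already set via bond 1)
bond 3 stroke at I1  (common-e at J2 fixed by 1)
bond 4 stroke at I2  (closing 1-jn rule on J3)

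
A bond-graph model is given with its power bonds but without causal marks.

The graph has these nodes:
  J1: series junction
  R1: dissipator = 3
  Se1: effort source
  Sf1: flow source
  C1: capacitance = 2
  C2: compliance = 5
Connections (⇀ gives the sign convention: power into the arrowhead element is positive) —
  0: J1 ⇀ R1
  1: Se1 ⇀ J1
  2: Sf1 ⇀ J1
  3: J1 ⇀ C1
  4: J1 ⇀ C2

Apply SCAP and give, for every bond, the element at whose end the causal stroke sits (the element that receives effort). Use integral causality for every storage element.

b1 |J1  (Se1 fixes effort; stroke away)
b2 |Sf1  (Sf1 fixes flow; stroke at Sf1)
b0 |J1  (J1: bond 2 brought flow, rest push out)
b3 |J1  (J1: bond 2 brought flow, rest push out)
b4 |J1  (1-jn J1 has f-setter on 2)

#0 stroke at J1
#1 stroke at J1
#2 stroke at Sf1
#3 stroke at J1
#4 stroke at J1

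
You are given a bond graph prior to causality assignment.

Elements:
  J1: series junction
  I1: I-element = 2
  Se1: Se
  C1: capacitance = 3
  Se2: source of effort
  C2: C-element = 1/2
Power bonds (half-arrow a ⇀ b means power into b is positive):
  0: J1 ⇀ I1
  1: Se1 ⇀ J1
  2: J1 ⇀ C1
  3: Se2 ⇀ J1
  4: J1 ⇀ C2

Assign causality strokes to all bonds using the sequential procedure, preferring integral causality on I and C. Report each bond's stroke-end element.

β1 |J1  (Se1: effort source, stroke at far end)
β3 |J1  (Se2 (Se) sets effort on bond)
β0 |I1  (prefer integral on I1)
β2 |J1  (J1: bond 0 brought flow, rest push out)
β4 |J1  (1-jn J1 has f-setter on 0)

bond 0 |I1
bond 1 |J1
bond 2 |J1
bond 3 |J1
bond 4 |J1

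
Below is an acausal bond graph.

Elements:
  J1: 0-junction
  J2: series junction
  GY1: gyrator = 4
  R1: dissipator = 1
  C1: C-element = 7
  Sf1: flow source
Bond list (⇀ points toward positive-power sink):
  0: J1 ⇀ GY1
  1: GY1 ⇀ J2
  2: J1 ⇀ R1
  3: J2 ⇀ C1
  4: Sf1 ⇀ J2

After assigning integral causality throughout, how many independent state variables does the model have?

b4 →Sf1  (Sf1: flow source, stroke at near end)
b1 →J2  (common-f at J2 fixed by 4)
b3 →J2  (J2: bond 4 brought flow, rest push out)
b0 →J1  (GY1 both-in/both-out from 1)
b2 →R1  (J1 effort already set via bond 0)

1  (C1 all integral)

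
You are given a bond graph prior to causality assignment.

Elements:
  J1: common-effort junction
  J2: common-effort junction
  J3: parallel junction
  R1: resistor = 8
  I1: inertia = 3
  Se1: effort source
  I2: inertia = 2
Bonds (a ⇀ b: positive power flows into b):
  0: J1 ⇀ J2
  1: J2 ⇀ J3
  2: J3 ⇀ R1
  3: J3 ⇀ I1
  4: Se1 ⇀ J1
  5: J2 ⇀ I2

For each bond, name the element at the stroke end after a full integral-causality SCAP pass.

β4 stroke at J1  (Se1 fixes effort; stroke away)
β0 stroke at J2  (common-e at J1 fixed by 4)
β1 stroke at J3  (0-jn J2 has e-setter on 0)
β5 stroke at I2  (common-e at J2 fixed by 0)
β2 stroke at R1  (common-e at J3 fixed by 1)
β3 stroke at I1  (common-e at J3 fixed by 1)

b0 stroke→J2
b1 stroke→J3
b2 stroke→R1
b3 stroke→I1
b4 stroke→J1
b5 stroke→I2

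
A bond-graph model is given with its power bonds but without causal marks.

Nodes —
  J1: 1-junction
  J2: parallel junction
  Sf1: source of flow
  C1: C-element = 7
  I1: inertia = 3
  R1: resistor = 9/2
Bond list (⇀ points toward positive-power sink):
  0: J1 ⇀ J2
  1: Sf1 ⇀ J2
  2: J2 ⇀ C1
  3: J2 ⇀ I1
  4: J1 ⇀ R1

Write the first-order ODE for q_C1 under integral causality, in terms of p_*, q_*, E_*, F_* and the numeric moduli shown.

dq_C1/dt = F_Sf1 - p_I1/3 - 2*q_C1/63

#1 |Sf1  (Sf1 fixes flow; stroke at Sf1)
#2 |J2  (C1: C, integral causality)
#0 |J1  (0-jn J2 has e-setter on 2)
#3 |I1  (J2: bond 2 brought effort, rest push out)
#4 |R1  (J1: last free bond brings flow in)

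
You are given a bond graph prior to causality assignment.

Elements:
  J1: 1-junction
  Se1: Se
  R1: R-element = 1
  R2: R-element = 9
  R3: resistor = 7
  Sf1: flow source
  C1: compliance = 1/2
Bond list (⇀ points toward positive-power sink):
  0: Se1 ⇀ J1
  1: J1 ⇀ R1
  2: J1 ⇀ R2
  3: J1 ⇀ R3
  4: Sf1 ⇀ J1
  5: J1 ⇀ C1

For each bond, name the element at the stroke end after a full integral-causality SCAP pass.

b0 |J1  (source Se1 imposes e)
b4 |Sf1  (source Sf1 imposes f)
b1 |J1  (J1: bond 4 brought flow, rest push out)
b2 |J1  (1-jn J1 has f-setter on 4)
b3 |J1  (J1: bond 4 brought flow, rest push out)
b5 |J1  (J1 flow already set via bond 4)

β0 stroke→J1
β1 stroke→J1
β2 stroke→J1
β3 stroke→J1
β4 stroke→Sf1
β5 stroke→J1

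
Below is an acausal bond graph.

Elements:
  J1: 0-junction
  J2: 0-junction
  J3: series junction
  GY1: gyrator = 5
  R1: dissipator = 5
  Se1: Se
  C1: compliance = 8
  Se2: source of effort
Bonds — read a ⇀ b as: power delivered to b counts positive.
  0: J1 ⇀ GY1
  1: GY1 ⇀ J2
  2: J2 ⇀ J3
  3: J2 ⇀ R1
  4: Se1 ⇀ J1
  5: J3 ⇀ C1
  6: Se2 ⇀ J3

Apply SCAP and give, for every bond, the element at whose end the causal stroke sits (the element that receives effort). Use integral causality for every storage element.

β4 |J1  (Se1: effort source, stroke at far end)
β6 |J3  (Se2 fixes effort; stroke away)
β0 |GY1  (J1 effort already set via bond 4)
β1 |GY1  (GY1: gyrator matches bond 0)
β5 |J3  (C1 outputs effort q/C1)
β2 |J2  (only one flow-in slot at J3)
β3 |R1  (common-e at J2 fixed by 2)

#0 |GY1
#1 |GY1
#2 |J2
#3 |R1
#4 |J1
#5 |J3
#6 |J3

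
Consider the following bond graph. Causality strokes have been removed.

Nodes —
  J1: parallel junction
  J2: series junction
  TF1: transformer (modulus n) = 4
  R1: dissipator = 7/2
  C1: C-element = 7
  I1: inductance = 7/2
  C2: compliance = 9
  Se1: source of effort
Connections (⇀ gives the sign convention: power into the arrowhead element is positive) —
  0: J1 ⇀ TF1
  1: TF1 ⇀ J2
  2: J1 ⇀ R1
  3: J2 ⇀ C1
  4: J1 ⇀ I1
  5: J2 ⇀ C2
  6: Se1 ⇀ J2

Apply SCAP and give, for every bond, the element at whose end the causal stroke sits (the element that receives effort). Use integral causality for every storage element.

b0 →J1
b1 →TF1
b2 →R1
b3 →J2
b4 →I1
b5 →J2
b6 →J2

β6 |J2  (Se1: effort source, stroke at far end)
β3 |J2  (C1: C, integral causality)
β4 |I1  (prefer integral on I1)
β5 |J2  (C2: C, integral causality)
β1 |TF1  (only one flow-in slot at J2)
β0 |J1  (TF1: transformer flips bond 1)
β2 |R1  (J1 effort already set via bond 0)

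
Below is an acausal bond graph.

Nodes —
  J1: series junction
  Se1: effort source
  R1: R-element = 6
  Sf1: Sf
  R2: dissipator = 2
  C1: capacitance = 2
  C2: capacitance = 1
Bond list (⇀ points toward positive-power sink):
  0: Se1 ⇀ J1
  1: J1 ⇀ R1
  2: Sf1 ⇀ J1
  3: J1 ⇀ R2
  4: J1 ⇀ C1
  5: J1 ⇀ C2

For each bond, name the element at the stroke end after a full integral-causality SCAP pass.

b0 stroke→J1  (Se1: effort source, stroke at far end)
b2 stroke→Sf1  (Sf1: flow source, stroke at near end)
b1 stroke→J1  (1-jn J1 has f-setter on 2)
b3 stroke→J1  (J1 flow already set via bond 2)
b4 stroke→J1  (common-f at J1 fixed by 2)
b5 stroke→J1  (J1 flow already set via bond 2)

bond 0 stroke at J1
bond 1 stroke at J1
bond 2 stroke at Sf1
bond 3 stroke at J1
bond 4 stroke at J1
bond 5 stroke at J1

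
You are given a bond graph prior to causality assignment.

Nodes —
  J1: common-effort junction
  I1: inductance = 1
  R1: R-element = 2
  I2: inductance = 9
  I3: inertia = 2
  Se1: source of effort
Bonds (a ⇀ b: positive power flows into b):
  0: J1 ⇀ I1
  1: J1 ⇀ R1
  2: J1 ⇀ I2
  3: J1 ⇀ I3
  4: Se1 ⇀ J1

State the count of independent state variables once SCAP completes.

3  (I1, I2, I3 all integral)

b4 |J1  (source Se1 imposes e)
b0 |I1  (common-e at J1 fixed by 4)
b1 |R1  (common-e at J1 fixed by 4)
b2 |I2  (J1 effort already set via bond 4)
b3 |I3  (common-e at J1 fixed by 4)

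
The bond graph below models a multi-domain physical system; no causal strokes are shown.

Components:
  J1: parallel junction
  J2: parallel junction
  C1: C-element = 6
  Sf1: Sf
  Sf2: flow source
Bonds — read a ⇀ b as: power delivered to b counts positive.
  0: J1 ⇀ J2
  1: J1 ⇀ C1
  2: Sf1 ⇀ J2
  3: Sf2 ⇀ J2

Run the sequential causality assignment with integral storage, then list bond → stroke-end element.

bond 2 stroke at Sf1  (source Sf1 imposes f)
bond 3 stroke at Sf2  (Sf2: flow source, stroke at near end)
bond 0 stroke at J2  (J2: last free bond brings effort in)
bond 1 stroke at J1  (closing 0-jn rule on J1)

#0 |J2
#1 |J1
#2 |Sf1
#3 |Sf2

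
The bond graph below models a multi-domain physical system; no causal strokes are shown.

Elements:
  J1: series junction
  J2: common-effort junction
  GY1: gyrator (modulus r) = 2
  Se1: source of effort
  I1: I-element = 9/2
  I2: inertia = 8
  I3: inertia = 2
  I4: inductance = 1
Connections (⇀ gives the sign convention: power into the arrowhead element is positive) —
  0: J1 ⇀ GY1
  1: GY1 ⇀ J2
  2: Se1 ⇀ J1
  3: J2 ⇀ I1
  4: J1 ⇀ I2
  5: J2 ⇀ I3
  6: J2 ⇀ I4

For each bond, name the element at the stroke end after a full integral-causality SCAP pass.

b0 stroke→J1
b1 stroke→J2
b2 stroke→J1
b3 stroke→I1
b4 stroke→I2
b5 stroke→I3
b6 stroke→I4

#2 →J1  (Se1 fixes effort; stroke away)
#3 →I1  (prefer integral on I1)
#4 →I2  (I2 integral (f out))
#0 →J1  (common-f at J1 fixed by 4)
#1 →J2  (GY1 both-in/both-out from 0)
#5 →I3  (J2 effort already set via bond 1)
#6 →I4  (J2: bond 1 brought effort, rest push out)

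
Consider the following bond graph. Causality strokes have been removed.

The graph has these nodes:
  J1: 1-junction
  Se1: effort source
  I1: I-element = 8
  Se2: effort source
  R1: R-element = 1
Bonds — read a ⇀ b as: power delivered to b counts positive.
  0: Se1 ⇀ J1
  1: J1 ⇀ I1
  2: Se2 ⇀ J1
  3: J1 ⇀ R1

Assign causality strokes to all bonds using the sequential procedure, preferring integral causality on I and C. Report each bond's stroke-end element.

#0 →J1  (source Se1 imposes e)
#2 →J1  (Se2 (Se) sets effort on bond)
#1 →I1  (prefer integral on I1)
#3 →J1  (J1: bond 1 brought flow, rest push out)

#0 |J1
#1 |I1
#2 |J1
#3 |J1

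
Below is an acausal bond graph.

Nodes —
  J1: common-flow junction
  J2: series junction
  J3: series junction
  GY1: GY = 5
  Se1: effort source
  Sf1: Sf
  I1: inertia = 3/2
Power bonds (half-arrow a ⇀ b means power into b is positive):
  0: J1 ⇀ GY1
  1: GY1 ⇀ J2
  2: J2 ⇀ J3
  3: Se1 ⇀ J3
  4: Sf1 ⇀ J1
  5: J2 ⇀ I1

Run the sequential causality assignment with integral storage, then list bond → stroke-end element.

bond 0 |J1
bond 1 |J2
bond 2 |J2
bond 3 |J3
bond 4 |Sf1
bond 5 |I1

β3 stroke→J3  (Se1 (Se) sets effort on bond)
β4 stroke→Sf1  (source Sf1 imposes f)
β0 stroke→J1  (common-f at J1 fixed by 4)
β2 stroke→J2  (only one flow-in slot at J3)
β1 stroke→J2  (GY GY1: same side as bond 0)
β5 stroke→I1  (only one flow-in slot at J2)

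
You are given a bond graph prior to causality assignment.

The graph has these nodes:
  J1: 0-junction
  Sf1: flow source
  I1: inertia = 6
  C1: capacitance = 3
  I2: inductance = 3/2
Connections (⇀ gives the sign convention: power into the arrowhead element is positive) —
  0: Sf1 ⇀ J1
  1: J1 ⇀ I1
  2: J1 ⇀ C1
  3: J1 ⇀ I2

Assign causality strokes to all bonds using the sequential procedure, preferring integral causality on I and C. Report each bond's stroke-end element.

b0 |Sf1
b1 |I1
b2 |J1
b3 |I2

β0 →Sf1  (source Sf1 imposes f)
β1 →I1  (I1 integral (f out))
β2 →J1  (C1: C, integral causality)
β3 →I2  (0-jn J1 has e-setter on 2)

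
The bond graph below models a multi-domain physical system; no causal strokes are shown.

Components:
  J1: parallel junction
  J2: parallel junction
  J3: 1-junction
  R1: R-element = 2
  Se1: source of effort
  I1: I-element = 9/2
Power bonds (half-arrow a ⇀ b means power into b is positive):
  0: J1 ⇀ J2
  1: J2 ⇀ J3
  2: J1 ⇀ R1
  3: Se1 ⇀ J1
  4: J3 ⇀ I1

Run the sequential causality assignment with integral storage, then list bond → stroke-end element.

#3 stroke at J1  (Se1 fixes effort; stroke away)
#0 stroke at J2  (0-jn J1 has e-setter on 3)
#2 stroke at R1  (0-jn J1 has e-setter on 3)
#1 stroke at J3  (0-jn J2 has e-setter on 0)
#4 stroke at I1  (J3 needs exactly one f-in)

b0 |J2
b1 |J3
b2 |R1
b3 |J1
b4 |I1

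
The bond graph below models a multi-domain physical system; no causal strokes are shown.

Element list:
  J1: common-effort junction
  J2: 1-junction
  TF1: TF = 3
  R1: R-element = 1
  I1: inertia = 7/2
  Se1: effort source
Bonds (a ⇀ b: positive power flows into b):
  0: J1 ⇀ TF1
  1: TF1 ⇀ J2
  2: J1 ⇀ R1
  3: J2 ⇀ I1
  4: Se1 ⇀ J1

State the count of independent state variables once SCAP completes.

bond 4 stroke at J1  (Se1 (Se) sets effort on bond)
bond 0 stroke at TF1  (common-e at J1 fixed by 4)
bond 2 stroke at R1  (J1: bond 4 brought effort, rest push out)
bond 1 stroke at J2  (TF TF1: opposite of bond 0)
bond 3 stroke at I1  (closing 1-jn rule on J2)

1  (I1 all integral)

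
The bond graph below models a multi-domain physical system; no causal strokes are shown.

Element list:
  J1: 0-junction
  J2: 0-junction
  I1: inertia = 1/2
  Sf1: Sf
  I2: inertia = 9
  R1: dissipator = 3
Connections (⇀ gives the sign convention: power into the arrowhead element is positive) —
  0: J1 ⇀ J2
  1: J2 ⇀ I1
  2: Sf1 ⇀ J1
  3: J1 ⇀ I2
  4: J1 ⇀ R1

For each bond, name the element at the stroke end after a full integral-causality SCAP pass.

bond 0 stroke→J2
bond 1 stroke→I1
bond 2 stroke→Sf1
bond 3 stroke→I2
bond 4 stroke→J1

b2 →Sf1  (Sf1: flow source, stroke at near end)
b1 →I1  (I1 integral (f out))
b0 →J2  (J2 needs exactly one e-in)
b3 →I2  (I2 integral (f out))
b4 →J1  (J1: last free bond brings effort in)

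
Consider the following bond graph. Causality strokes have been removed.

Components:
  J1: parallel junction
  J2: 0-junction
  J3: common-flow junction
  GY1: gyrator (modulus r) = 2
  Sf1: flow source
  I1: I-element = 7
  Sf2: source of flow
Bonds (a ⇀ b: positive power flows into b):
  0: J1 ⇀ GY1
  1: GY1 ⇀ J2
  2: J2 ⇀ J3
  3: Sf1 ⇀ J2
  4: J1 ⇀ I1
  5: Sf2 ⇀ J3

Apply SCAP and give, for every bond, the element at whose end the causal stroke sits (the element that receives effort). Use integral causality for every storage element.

b0 |J1
b1 |J2
b2 |J3
b3 |Sf1
b4 |I1
b5 |Sf2

bond 3 →Sf1  (Sf1: flow source, stroke at near end)
bond 5 →Sf2  (source Sf2 imposes f)
bond 2 →J3  (J3 flow already set via bond 5)
bond 1 →J2  (closing 0-jn rule on J2)
bond 0 →J1  (GY GY1: same side as bond 1)
bond 4 →I1  (J1 effort already set via bond 0)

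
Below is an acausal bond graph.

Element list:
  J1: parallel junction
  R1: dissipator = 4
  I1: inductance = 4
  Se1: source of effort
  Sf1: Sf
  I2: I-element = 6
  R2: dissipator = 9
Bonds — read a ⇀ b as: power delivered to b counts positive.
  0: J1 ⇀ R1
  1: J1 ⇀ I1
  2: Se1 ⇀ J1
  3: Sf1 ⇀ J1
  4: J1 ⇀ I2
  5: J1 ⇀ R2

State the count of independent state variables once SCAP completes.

2  (I1, I2 all integral)

#2 →J1  (Se1: effort source, stroke at far end)
#3 →Sf1  (source Sf1 imposes f)
#0 →R1  (J1: bond 2 brought effort, rest push out)
#1 →I1  (J1: bond 2 brought effort, rest push out)
#4 →I2  (J1 effort already set via bond 2)
#5 →R2  (0-jn J1 has e-setter on 2)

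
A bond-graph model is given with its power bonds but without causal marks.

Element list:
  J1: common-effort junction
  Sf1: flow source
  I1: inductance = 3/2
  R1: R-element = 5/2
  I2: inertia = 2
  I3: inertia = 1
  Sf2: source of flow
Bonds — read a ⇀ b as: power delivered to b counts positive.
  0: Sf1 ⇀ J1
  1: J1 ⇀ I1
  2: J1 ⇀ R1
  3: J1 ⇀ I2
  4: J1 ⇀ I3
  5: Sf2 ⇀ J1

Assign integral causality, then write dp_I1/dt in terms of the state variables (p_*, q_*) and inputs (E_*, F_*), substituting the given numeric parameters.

#0 →Sf1  (source Sf1 imposes f)
#5 →Sf2  (Sf2: flow source, stroke at near end)
#1 →I1  (I1 integral (f out))
#3 →I2  (prefer integral on I2)
#4 →I3  (I3: I, integral causality)
#2 →J1  (only one effort-in slot at J1)

dp_I1/dt = 5*F_Sf1/2 + 5*F_Sf2/2 - 5*p_I1/3 - 5*p_I2/4 - 5*p_I3/2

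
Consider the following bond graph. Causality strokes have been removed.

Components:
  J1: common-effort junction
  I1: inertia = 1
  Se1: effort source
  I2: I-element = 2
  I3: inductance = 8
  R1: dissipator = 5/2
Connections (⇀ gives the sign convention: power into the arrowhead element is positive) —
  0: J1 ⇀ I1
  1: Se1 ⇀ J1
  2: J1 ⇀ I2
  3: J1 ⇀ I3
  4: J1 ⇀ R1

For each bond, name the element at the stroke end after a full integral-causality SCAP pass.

bond 0 stroke→I1
bond 1 stroke→J1
bond 2 stroke→I2
bond 3 stroke→I3
bond 4 stroke→R1

β1 stroke at J1  (Se1: effort source, stroke at far end)
β0 stroke at I1  (J1: bond 1 brought effort, rest push out)
β2 stroke at I2  (J1 effort already set via bond 1)
β3 stroke at I3  (common-e at J1 fixed by 1)
β4 stroke at R1  (J1: bond 1 brought effort, rest push out)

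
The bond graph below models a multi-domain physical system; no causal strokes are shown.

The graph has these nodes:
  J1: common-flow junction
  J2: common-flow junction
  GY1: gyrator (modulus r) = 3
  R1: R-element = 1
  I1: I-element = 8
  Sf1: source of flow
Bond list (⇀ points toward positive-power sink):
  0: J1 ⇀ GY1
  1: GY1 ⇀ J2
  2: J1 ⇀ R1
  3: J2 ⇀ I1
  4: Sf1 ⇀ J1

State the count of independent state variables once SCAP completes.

1  (I1 all integral)

b4 →Sf1  (source Sf1 imposes f)
b0 →J1  (common-f at J1 fixed by 4)
b2 →J1  (J1: bond 4 brought flow, rest push out)
b1 →J2  (through GY1, causality inverts; strokes same side of GY1)
b3 →I1  (J2 needs exactly one f-in)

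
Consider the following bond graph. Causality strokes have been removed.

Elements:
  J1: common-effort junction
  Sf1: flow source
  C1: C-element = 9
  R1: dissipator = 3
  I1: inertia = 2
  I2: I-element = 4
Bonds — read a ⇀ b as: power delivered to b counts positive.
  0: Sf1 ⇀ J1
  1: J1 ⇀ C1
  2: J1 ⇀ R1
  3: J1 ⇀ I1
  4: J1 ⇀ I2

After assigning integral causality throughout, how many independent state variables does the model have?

β0 |Sf1  (Sf1 (Sf) sets flow on bond)
β1 |J1  (prefer integral on C1)
β2 |R1  (common-e at J1 fixed by 1)
β3 |I1  (common-e at J1 fixed by 1)
β4 |I2  (common-e at J1 fixed by 1)

3  (C1, I1, I2 all integral)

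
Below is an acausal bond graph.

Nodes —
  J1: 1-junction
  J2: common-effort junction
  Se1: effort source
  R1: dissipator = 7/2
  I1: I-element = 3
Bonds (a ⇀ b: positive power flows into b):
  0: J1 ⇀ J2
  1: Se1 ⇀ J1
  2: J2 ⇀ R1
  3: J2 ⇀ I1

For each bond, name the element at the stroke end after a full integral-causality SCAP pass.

b1 →J1  (Se1: effort source, stroke at far end)
b0 →J2  (J1 needs exactly one f-in)
b2 →R1  (common-e at J2 fixed by 0)
b3 →I1  (common-e at J2 fixed by 0)

#0 stroke at J2
#1 stroke at J1
#2 stroke at R1
#3 stroke at I1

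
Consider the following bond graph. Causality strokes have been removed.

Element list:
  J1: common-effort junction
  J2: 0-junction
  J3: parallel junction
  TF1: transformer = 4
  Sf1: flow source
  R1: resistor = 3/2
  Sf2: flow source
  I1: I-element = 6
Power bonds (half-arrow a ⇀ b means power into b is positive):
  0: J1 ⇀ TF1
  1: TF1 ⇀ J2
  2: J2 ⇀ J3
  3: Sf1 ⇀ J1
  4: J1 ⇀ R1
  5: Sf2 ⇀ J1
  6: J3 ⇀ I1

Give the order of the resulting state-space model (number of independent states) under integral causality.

β3 |Sf1  (Sf1: flow source, stroke at near end)
β5 |Sf2  (Sf2 (Sf) sets flow on bond)
β6 |I1  (I1 integral (f out))
β2 |J3  (only one effort-in slot at J3)
β1 |J2  (J2: last free bond brings effort in)
β0 |TF1  (through TF1, causality passes straight; one stroke at TF1)
β4 |J1  (only one effort-in slot at J1)

1  (I1 all integral)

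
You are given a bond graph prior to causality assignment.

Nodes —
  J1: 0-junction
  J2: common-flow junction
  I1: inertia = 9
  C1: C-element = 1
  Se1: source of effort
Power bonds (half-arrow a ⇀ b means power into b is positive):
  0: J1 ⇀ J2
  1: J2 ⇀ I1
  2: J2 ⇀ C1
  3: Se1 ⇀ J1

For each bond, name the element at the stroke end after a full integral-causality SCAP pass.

bond 0 →J2
bond 1 →I1
bond 2 →J2
bond 3 →J1

#3 →J1  (Se1 fixes effort; stroke away)
#0 →J2  (0-jn J1 has e-setter on 3)
#1 →I1  (I1: I, integral causality)
#2 →J2  (1-jn J2 has f-setter on 1)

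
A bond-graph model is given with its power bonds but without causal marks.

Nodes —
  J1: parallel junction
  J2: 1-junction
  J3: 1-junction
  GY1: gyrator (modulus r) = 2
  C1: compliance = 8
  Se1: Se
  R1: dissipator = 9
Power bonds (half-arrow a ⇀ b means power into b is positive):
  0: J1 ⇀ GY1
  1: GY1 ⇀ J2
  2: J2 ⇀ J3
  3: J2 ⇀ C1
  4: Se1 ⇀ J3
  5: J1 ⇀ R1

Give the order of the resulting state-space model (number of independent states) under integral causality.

β4 →J3  (Se1: effort source, stroke at far end)
β2 →J2  (J3: last free bond brings flow in)
β3 →J2  (C1: C, integral causality)
β1 →GY1  (closing 1-jn rule on J2)
β0 →GY1  (GY1: gyrator matches bond 1)
β5 →J1  (closing 0-jn rule on J1)

1  (C1 all integral)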